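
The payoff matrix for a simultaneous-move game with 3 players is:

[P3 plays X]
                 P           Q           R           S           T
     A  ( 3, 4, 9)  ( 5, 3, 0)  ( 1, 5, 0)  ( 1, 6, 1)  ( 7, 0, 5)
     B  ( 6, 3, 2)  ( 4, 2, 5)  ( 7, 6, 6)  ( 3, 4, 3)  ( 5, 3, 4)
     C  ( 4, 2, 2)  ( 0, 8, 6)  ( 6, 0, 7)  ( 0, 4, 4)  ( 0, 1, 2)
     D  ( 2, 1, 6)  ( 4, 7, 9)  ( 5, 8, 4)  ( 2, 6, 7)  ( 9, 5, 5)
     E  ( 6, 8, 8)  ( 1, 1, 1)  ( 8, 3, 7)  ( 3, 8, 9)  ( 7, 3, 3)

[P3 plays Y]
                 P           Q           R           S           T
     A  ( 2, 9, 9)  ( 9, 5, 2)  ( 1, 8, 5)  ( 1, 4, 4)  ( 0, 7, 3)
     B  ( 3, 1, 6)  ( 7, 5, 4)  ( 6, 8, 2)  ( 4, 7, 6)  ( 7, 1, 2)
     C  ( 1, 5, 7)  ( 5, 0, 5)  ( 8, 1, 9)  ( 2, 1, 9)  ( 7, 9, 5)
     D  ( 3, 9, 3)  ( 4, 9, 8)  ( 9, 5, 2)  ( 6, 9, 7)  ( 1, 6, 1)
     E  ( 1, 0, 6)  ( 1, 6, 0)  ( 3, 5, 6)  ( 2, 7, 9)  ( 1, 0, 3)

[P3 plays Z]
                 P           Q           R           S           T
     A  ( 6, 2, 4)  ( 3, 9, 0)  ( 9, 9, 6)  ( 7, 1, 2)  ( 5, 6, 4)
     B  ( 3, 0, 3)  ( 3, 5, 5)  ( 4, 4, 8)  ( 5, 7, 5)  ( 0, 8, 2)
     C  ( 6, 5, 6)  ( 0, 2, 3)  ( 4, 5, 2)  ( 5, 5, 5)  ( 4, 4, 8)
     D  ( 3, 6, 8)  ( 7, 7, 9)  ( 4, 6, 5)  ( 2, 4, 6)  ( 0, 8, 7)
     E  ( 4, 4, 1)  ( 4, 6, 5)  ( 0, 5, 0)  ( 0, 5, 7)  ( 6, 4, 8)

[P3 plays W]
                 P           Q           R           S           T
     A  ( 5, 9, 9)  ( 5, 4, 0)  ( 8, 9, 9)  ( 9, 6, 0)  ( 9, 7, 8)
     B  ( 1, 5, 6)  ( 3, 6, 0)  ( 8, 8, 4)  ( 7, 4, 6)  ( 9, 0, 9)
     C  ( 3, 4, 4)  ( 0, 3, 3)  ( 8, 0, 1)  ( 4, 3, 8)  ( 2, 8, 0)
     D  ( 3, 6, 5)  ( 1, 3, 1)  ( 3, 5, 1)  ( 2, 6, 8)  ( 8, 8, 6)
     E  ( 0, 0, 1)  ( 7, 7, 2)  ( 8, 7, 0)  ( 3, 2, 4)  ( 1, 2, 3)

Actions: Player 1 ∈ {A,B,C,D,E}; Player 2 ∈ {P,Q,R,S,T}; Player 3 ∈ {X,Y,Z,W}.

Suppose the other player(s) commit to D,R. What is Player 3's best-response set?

u_3(X vs D,R) = 4
u_3(Y vs D,R) = 2
u_3(Z vs D,R) = 5
u_3(W vs D,R) = 1
max payoff 5 at {Z}

P3 best: {Z}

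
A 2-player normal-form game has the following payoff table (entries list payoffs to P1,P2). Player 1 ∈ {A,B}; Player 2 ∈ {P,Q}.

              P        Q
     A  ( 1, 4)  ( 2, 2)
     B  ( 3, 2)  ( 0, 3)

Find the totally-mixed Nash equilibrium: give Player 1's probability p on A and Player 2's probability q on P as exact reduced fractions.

P1 indiff ⇒ q·1+(1-q)·2 = q·3+(1-q)·0 ⇒ q(-2) = (1-q)(-2) ⇒ q = 1/2
P2 indiff ⇒ p·4+(1-p)·2 = p·2+(1-p)·3 ⇒ p(2) = (1-p)(1) ⇒ p = 1/3

(p,q) = (1/3, 1/2)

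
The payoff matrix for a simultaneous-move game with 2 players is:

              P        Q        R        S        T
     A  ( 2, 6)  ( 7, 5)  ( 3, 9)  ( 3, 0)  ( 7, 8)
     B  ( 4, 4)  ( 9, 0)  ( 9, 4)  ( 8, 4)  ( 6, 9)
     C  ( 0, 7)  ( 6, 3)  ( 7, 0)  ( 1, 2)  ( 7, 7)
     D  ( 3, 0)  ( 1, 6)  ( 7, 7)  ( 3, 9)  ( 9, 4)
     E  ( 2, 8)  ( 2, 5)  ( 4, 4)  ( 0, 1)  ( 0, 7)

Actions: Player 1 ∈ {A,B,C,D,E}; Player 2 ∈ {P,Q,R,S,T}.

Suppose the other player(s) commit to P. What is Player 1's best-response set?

u_1(A vs P) = 2
u_1(B vs P) = 4
u_1(C vs P) = 0
u_1(D vs P) = 3
u_1(E vs P) = 2
max payoff 4 at {B}

P1 best: {B}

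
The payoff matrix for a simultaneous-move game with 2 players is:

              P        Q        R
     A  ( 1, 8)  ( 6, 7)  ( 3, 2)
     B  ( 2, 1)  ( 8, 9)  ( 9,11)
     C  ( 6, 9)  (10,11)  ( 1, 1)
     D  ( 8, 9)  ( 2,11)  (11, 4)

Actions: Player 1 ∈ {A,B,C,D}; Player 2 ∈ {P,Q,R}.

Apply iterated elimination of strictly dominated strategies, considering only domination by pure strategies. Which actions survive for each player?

Survivors P1:{B,C,D} P2:{Q,R}

P1 drop A (B beats it: P:2>1 Q:8>6 R:9>3)
P2 drop P (Q beats it: B:9>1 C:11>9 D:11>9)
P1→{B,C,D} P2→{Q,R}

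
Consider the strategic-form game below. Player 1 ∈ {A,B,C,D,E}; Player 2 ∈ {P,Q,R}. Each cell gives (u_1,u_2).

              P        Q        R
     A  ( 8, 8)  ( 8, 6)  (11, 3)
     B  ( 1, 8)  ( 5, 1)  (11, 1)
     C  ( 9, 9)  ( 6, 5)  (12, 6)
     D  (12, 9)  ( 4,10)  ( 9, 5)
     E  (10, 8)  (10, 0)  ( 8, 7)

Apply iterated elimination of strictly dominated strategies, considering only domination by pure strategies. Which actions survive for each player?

P1 drop B (C beats it: P:9>1 Q:6>5 R:12>11)
P2 drop R (P beats it: A:8>3 C:9>6 D:9>5 E:8>7)
P1 drop A (E beats it: P:10>8 Q:10>8)
P1 drop C (E beats it: P:10>9 Q:10>6)
P1→{D,E} P2→{P,Q}

IESDS → P1:{D,E} P2:{P,Q}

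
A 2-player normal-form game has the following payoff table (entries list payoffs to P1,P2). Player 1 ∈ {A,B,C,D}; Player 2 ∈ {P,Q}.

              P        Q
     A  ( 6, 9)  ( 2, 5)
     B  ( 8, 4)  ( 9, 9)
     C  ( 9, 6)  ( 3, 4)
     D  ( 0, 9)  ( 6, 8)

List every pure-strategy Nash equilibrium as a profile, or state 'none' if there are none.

PSNE = {(B,Q), (C,P)}

(A,P): not NE [P1→C gives 9>6]
(A,Q): not NE [P1→B gives 9>2; P2→P gives 9>5]
(B,P): not NE [P1→C gives 9>8; P2→Q gives 9>4]
(B,Q): NE
(C,P): NE
(C,Q): not NE [P1→B gives 9>3; P2→P gives 6>4]
(D,P): not NE [P1→C gives 9>0]
(D,Q): not NE [P1→B gives 9>6; P2→P gives 9>8]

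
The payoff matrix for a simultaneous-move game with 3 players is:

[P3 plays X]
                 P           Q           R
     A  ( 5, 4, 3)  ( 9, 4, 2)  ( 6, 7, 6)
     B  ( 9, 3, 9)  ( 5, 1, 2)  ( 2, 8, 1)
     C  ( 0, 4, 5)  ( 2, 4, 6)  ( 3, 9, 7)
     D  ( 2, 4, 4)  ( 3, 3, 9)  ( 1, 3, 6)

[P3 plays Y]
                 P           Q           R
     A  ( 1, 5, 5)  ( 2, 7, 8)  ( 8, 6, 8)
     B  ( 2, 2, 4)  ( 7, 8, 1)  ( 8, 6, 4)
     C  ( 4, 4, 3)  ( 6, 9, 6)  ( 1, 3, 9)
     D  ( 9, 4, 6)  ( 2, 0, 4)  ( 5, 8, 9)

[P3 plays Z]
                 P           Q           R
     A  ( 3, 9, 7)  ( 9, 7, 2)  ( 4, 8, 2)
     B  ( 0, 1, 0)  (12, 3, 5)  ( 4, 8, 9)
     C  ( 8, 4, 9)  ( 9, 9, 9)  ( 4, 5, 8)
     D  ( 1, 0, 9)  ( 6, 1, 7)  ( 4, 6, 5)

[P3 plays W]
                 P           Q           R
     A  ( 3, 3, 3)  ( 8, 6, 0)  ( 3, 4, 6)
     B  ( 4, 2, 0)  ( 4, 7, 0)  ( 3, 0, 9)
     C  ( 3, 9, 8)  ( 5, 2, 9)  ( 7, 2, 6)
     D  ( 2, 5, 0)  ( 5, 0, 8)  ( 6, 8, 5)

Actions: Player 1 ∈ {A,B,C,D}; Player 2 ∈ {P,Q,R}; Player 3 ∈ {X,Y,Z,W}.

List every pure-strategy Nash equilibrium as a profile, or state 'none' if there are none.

Nash profiles: (B,R,Z)

(A,P,X): not NE [P1→B gives 9>5; P2→R gives 7>4; P3→Z gives 7>3]
(A,P,Y): not NE [P1→D gives 9>1; P2→Q gives 7>5; P3→Z gives 7>5]
(A,P,Z): not NE [P1→C gives 8>3]
(A,P,W): not NE [P1→B gives 4>3; P2→Q gives 6>3; P3→Z gives 7>3]
(A,Q,X): not NE [P2→R gives 7>4; P3→Y gives 8>2]
(A,Q,Y): not NE [P1→B gives 7>2]
(A,Q,Z): not NE [P1→B gives 12>9; P2→P gives 9>7; P3→Y gives 8>2]
(A,Q,W): not NE [P3→Y gives 8>0]
(A,R,X): not NE [P3→Y gives 8>6]
(A,R,Y): not NE [P2→Q gives 7>6]
(A,R,Z): not NE [P2→P gives 9>8; P3→Y gives 8>2]
(A,R,W): not NE [P1→C gives 7>3; P2→Q gives 6>4; P3→Y gives 8>6]
(B,P,X): not NE [P2→R gives 8>3]
(B,P,Y): not NE [P1→D gives 9>2; P2→Q gives 8>2; P3→X gives 9>4]
(B,P,Z): not NE [P1→C gives 8>0; P2→R gives 8>1; P3→X gives 9>0]
(B,P,W): not NE [P2→Q gives 7>2; P3→X gives 9>0]
(B,Q,X): not NE [P1→A gives 9>5; P2→R gives 8>1; P3→Z gives 5>2]
(B,Q,Y): not NE [P3→Z gives 5>1]
(B,Q,Z): not NE [P2→R gives 8>3]
(B,Q,W): not NE [P1→A gives 8>4; P3→Z gives 5>0]
(B,R,X): not NE [P1→A gives 6>2; P3→W gives 9>1]
(B,R,Y): not NE [P2→Q gives 8>6; P3→W gives 9>4]
(B,R,Z): NE
(B,R,W): not NE [P1→C gives 7>3; P2→Q gives 7>0]
(C,P,X): not NE [P1→B gives 9>0; P2→R gives 9>4; P3→Z gives 9>5]
(C,P,Y): not NE [P1→D gives 9>4; P2→Q gives 9>4; P3→Z gives 9>3]
(C,P,Z): not NE [P2→Q gives 9>4]
(C,P,W): not NE [P1→B gives 4>3; P3→Z gives 9>8]
(C,Q,X): not NE [P1→A gives 9>2; P2→R gives 9>4; P3→W gives 9>6]
(C,Q,Y): not NE [P1→B gives 7>6; P3→W gives 9>6]
(C,Q,Z): not NE [P1→B gives 12>9]
(C,Q,W): not NE [P1→A gives 8>5; P2→P gives 9>2]
(C,R,X): not NE [P1→A gives 6>3; P3→Y gives 9>7]
(C,R,Y): not NE [P1→B gives 8>1; P2→Q gives 9>3]
(C,R,Z): not NE [P2→Q gives 9>5; P3→Y gives 9>8]
(C,R,W): not NE [P2→P gives 9>2; P3→Y gives 9>6]
(D,P,X): not NE [P1→B gives 9>2; P3→Z gives 9>4]
(D,P,Y): not NE [P2→R gives 8>4; P3→Z gives 9>6]
(D,P,Z): not NE [P1→C gives 8>1; P2→R gives 6>0]
(D,P,W): not NE [P1→B gives 4>2; P2→R gives 8>5; P3→Z gives 9>0]
(D,Q,X): not NE [P1→A gives 9>3; P2→P gives 4>3]
(D,Q,Y): not NE [P1→B gives 7>2; P2→R gives 8>0; P3→X gives 9>4]
(D,Q,Z): not NE [P1→B gives 12>6; P2→R gives 6>1; P3→X gives 9>7]
(D,Q,W): not NE [P1→A gives 8>5; P2→R gives 8>0; P3→X gives 9>8]
(D,R,X): not NE [P1→A gives 6>1; P2→P gives 4>3; P3→Y gives 9>6]
(D,R,Y): not NE [P1→B gives 8>5]
(D,R,Z): not NE [P3→Y gives 9>5]
(D,R,W): not NE [P1→C gives 7>6; P3→Y gives 9>5]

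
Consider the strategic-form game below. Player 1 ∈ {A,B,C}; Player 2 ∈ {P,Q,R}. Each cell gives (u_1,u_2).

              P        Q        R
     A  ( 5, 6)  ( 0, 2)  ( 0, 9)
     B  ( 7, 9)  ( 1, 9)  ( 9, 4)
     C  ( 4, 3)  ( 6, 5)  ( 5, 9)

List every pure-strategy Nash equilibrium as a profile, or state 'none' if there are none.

(A,P): not NE [P1→B gives 7>5; P2→R gives 9>6]
(A,Q): not NE [P1→C gives 6>0; P2→R gives 9>2]
(A,R): not NE [P1→B gives 9>0]
(B,P): NE
(B,Q): not NE [P1→C gives 6>1]
(B,R): not NE [P2→Q gives 9>4]
(C,P): not NE [P1→B gives 7>4; P2→R gives 9>3]
(C,Q): not NE [P2→R gives 9>5]
(C,R): not NE [P1→B gives 9>5]

NE set: (B,P)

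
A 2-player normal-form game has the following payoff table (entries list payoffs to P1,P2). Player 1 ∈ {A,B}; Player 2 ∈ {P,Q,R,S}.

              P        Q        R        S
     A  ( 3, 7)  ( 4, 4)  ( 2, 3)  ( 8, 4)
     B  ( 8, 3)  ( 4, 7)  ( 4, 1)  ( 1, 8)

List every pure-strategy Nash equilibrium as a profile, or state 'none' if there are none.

Equilibria: none

(A,P): not NE [P1→B gives 8>3]
(A,Q): not NE [P2→P gives 7>4]
(A,R): not NE [P1→B gives 4>2; P2→P gives 7>3]
(A,S): not NE [P2→P gives 7>4]
(B,P): not NE [P2→S gives 8>3]
(B,Q): not NE [P2→S gives 8>7]
(B,R): not NE [P2→S gives 8>1]
(B,S): not NE [P1→A gives 8>1]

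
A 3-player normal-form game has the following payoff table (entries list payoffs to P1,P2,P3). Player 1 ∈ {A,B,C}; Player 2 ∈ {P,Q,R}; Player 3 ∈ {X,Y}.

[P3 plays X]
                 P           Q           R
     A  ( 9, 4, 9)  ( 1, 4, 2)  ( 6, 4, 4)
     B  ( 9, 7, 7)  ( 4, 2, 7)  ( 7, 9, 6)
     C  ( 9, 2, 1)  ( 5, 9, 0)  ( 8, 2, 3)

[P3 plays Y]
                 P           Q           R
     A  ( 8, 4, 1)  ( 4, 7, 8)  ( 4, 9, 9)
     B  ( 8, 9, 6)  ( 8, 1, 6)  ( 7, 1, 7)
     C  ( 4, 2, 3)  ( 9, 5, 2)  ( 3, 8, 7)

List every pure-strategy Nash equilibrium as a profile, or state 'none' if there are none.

(A,P,X): NE
(A,P,Y): not NE [P2→R gives 9>4; P3→X gives 9>1]
(A,Q,X): not NE [P1→C gives 5>1; P3→Y gives 8>2]
(A,Q,Y): not NE [P1→C gives 9>4; P2→R gives 9>7]
(A,R,X): not NE [P1→C gives 8>6; P3→Y gives 9>4]
(A,R,Y): not NE [P1→B gives 7>4]
(B,P,X): not NE [P2→R gives 9>7]
(B,P,Y): not NE [P3→X gives 7>6]
(B,Q,X): not NE [P1→C gives 5>4; P2→R gives 9>2]
(B,Q,Y): not NE [P1→C gives 9>8; P2→P gives 9>1; P3→X gives 7>6]
(B,R,X): not NE [P1→C gives 8>7; P3→Y gives 7>6]
(B,R,Y): not NE [P2→P gives 9>1]
(C,P,X): not NE [P2→Q gives 9>2; P3→Y gives 3>1]
(C,P,Y): not NE [P1→B gives 8>4; P2→R gives 8>2]
(C,Q,X): not NE [P3→Y gives 2>0]
(C,Q,Y): not NE [P2→R gives 8>5]
(C,R,X): not NE [P2→Q gives 9>2; P3→Y gives 7>3]
(C,R,Y): not NE [P1→B gives 7>3]

NE set: (A,P,X)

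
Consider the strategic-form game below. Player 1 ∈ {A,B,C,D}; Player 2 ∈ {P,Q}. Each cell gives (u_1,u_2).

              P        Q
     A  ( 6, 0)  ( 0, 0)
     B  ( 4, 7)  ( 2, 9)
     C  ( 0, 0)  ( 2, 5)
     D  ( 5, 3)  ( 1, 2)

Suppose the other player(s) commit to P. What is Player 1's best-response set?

u_1(A vs P) = 6
u_1(B vs P) = 4
u_1(C vs P) = 0
u_1(D vs P) = 5
max payoff 6 at {A}

argmax u_1 = {A}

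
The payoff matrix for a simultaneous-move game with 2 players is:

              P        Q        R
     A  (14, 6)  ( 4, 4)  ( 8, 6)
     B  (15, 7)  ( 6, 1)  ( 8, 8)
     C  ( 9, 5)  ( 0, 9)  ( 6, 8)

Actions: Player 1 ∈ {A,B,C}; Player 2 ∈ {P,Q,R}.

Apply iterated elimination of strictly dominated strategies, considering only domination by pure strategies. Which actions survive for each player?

P1 drop C (A beats it: P:14>9 Q:4>0 R:8>6)
P2 drop Q (P beats it: A:6>4 B:7>1)
P1→{A,B} P2→{P,R}

IESDS → P1:{A,B} P2:{P,R}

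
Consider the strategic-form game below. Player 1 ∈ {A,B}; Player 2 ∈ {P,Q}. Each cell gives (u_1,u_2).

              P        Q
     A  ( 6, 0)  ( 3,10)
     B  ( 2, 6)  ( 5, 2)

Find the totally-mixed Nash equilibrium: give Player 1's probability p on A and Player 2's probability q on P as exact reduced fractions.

P1 indiff ⇒ q·6+(1-q)·3 = q·2+(1-q)·5 ⇒ q(4) = (1-q)(2) ⇒ q = 1/3
P2 indiff ⇒ p·0+(1-p)·6 = p·10+(1-p)·2 ⇒ p(-10) = (1-p)(-4) ⇒ p = 2/7

P1 mixes 2/7 on A; P2 mixes 1/3 on P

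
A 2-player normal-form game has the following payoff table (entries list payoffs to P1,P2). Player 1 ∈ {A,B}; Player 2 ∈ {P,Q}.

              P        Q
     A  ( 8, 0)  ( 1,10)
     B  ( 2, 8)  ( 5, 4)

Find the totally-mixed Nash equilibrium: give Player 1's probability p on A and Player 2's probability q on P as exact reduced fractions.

P1 indiff ⇒ q·8+(1-q)·1 = q·2+(1-q)·5 ⇒ q(6) = (1-q)(4) ⇒ q = 2/5
P2 indiff ⇒ p·0+(1-p)·8 = p·10+(1-p)·4 ⇒ p(-10) = (1-p)(-4) ⇒ p = 2/7

P1 mixes 2/7 on A; P2 mixes 2/5 on P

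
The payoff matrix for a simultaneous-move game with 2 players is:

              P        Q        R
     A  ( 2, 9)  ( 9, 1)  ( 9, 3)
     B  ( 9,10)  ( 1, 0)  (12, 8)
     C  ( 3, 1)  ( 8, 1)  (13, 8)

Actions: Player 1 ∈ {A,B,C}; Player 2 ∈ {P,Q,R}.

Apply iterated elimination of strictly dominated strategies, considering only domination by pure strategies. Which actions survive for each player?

P2 drop Q (R beats it: A:3>1 B:8>0 C:8>1)
P1 drop A (B beats it: P:9>2 R:12>9)
P1→{B,C} P2→{P,R}

Survivors P1:{B,C} P2:{P,R}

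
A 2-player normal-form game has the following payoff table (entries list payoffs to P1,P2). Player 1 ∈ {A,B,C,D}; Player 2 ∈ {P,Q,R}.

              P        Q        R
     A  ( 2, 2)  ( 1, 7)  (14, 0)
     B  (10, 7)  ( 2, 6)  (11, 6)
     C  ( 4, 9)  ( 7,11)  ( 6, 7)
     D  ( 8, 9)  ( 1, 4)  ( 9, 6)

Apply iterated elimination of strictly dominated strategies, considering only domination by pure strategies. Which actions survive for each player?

P1 drop D (B beats it: P:10>8 Q:2>1 R:11>9)
P2 drop R (P beats it: A:2>0 B:7>6 C:9>7)
P1 drop A (B beats it: P:10>2 Q:2>1)
P1→{B,C} P2→{P,Q}

Survivors P1:{B,C} P2:{P,Q}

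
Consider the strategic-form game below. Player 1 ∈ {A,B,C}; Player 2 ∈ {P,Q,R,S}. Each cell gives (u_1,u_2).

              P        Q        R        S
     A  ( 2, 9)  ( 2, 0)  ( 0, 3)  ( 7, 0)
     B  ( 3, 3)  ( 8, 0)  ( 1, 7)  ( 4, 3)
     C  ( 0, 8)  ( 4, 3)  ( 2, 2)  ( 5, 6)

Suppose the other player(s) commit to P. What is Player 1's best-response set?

argmax u_1 = {B}

u_1(A vs P) = 2
u_1(B vs P) = 3
u_1(C vs P) = 0
max payoff 3 at {B}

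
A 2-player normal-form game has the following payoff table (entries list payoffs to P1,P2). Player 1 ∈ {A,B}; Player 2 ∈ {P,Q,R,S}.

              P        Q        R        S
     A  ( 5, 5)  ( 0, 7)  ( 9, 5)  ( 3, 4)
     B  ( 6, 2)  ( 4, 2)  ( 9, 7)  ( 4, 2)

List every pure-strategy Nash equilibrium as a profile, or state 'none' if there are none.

(A,P): not NE [P1→B gives 6>5; P2→Q gives 7>5]
(A,Q): not NE [P1→B gives 4>0]
(A,R): not NE [P2→Q gives 7>5]
(A,S): not NE [P1→B gives 4>3; P2→Q gives 7>4]
(B,P): not NE [P2→R gives 7>2]
(B,Q): not NE [P2→R gives 7>2]
(B,R): NE
(B,S): not NE [P2→R gives 7>2]

Nash profiles: (B,R)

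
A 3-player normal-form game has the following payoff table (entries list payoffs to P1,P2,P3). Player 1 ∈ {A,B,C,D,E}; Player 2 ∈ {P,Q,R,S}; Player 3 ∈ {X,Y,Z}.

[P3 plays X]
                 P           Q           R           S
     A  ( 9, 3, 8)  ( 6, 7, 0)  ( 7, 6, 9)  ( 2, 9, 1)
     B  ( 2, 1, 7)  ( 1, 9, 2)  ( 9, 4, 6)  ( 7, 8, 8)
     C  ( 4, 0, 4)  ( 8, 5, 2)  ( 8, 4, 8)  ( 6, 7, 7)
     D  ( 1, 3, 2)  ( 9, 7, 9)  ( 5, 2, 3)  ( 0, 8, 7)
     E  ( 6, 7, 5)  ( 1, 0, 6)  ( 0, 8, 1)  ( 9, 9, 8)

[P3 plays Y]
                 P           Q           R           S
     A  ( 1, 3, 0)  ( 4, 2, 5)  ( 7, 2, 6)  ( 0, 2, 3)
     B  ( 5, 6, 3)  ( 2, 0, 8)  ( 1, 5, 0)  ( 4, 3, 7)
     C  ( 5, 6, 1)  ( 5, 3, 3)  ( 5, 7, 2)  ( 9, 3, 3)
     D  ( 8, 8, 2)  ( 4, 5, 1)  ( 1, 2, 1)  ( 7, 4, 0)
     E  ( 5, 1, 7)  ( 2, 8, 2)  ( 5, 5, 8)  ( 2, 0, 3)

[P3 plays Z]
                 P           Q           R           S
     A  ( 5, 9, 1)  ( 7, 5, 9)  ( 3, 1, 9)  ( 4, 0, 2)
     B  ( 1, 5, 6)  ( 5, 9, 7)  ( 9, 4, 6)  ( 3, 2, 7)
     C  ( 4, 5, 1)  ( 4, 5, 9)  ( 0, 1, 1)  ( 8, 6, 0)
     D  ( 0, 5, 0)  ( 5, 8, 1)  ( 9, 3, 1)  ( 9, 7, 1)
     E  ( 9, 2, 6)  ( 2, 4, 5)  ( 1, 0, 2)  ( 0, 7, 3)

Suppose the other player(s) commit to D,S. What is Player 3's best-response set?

BR_3 = {X}

u_3(X vs D,S) = 7
u_3(Y vs D,S) = 0
u_3(Z vs D,S) = 1
max payoff 7 at {X}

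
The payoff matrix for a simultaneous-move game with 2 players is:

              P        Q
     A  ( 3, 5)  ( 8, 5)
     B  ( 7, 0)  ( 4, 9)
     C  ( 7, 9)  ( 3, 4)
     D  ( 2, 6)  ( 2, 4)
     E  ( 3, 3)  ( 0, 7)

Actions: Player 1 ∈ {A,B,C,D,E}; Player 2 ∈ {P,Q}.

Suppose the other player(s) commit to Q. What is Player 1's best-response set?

u_1(A vs Q) = 8
u_1(B vs Q) = 4
u_1(C vs Q) = 3
u_1(D vs Q) = 2
u_1(E vs Q) = 0
max payoff 8 at {A}

BR_1 = {A}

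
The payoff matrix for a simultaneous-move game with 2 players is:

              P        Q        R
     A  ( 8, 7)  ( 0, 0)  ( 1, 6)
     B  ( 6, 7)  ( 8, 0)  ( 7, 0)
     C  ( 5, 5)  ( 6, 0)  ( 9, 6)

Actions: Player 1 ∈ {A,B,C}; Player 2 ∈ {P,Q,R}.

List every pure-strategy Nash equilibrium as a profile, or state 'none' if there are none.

(A,P): NE
(A,Q): not NE [P1→B gives 8>0; P2→P gives 7>0]
(A,R): not NE [P1→C gives 9>1; P2→P gives 7>6]
(B,P): not NE [P1→A gives 8>6]
(B,Q): not NE [P2→P gives 7>0]
(B,R): not NE [P1→C gives 9>7; P2→P gives 7>0]
(C,P): not NE [P1→A gives 8>5; P2→R gives 6>5]
(C,Q): not NE [P1→B gives 8>6; P2→R gives 6>0]
(C,R): NE

NE set: (A,P), (C,R)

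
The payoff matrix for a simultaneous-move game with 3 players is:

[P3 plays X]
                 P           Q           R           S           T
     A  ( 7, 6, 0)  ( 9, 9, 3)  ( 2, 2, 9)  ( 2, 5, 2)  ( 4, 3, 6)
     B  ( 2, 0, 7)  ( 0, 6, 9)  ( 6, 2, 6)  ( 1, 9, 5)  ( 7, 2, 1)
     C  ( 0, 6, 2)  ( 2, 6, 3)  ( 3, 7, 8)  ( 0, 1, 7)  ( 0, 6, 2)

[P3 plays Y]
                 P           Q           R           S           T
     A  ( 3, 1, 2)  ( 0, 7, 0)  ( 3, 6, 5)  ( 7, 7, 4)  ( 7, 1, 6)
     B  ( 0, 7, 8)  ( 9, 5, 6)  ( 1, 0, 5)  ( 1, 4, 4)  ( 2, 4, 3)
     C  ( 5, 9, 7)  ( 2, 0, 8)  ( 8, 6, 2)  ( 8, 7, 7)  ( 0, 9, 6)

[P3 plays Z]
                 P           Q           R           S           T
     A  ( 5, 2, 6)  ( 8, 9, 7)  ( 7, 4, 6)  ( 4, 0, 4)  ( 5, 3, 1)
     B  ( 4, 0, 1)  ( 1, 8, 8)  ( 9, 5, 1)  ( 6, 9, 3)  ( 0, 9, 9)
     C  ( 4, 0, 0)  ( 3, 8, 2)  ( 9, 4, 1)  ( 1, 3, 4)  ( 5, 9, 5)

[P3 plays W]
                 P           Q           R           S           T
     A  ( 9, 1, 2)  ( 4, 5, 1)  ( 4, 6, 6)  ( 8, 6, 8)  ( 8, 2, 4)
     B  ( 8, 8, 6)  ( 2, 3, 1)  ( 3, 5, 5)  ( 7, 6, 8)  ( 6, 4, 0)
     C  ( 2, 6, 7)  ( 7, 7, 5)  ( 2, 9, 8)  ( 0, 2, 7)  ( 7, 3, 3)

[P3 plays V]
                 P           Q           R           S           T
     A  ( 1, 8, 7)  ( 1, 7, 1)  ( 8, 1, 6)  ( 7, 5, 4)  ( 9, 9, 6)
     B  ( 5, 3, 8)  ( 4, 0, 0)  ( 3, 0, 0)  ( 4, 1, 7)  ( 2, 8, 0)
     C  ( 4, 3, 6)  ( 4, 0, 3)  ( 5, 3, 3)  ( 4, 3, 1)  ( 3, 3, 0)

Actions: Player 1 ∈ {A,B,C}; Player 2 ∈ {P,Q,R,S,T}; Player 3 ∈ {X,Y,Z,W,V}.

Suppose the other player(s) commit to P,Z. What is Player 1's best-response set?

u_1(A vs P,Z) = 5
u_1(B vs P,Z) = 4
u_1(C vs P,Z) = 4
max payoff 5 at {A}

P1 best: {A}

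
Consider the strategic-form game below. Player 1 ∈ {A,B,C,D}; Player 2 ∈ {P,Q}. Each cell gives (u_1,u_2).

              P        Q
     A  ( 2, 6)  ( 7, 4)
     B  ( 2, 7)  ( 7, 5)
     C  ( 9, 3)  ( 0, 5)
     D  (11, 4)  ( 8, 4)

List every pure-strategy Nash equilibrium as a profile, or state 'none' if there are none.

PSNE = {(D,P), (D,Q)}

(A,P): not NE [P1→D gives 11>2]
(A,Q): not NE [P1→D gives 8>7; P2→P gives 6>4]
(B,P): not NE [P1→D gives 11>2]
(B,Q): not NE [P1→D gives 8>7; P2→P gives 7>5]
(C,P): not NE [P1→D gives 11>9; P2→Q gives 5>3]
(C,Q): not NE [P1→D gives 8>0]
(D,P): NE
(D,Q): NE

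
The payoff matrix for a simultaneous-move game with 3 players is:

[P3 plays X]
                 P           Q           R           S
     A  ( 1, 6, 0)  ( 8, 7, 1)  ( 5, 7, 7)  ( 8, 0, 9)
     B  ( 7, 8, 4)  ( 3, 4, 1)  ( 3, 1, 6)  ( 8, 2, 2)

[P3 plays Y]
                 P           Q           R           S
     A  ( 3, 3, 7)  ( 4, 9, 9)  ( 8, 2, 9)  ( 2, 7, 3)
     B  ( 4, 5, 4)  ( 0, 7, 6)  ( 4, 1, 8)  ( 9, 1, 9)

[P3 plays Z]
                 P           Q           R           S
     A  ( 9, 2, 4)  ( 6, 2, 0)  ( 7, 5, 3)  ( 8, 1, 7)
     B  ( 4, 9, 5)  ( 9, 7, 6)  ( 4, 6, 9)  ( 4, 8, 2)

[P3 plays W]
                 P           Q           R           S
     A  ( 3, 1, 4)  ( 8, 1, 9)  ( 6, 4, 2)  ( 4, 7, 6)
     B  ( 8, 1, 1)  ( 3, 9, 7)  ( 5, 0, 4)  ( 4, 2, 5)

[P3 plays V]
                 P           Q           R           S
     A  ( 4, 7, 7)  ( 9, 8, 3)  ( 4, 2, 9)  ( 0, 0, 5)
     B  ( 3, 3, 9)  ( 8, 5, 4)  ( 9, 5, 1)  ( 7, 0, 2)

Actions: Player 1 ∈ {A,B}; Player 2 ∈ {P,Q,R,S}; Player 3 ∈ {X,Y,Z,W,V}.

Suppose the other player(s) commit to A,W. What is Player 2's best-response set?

BR_2 = {S}

u_2(P vs A,W) = 1
u_2(Q vs A,W) = 1
u_2(R vs A,W) = 4
u_2(S vs A,W) = 7
max payoff 7 at {S}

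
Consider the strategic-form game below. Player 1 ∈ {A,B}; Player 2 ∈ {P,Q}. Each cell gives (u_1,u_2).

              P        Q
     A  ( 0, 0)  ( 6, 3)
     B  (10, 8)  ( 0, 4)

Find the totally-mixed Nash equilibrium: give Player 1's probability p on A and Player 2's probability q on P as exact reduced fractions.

P1 indiff ⇒ q·0+(1-q)·6 = q·10+(1-q)·0 ⇒ q(-10) = (1-q)(-6) ⇒ q = 3/8
P2 indiff ⇒ p·0+(1-p)·8 = p·3+(1-p)·4 ⇒ p(-3) = (1-p)(-4) ⇒ p = 4/7

(p,q) = (4/7, 3/8)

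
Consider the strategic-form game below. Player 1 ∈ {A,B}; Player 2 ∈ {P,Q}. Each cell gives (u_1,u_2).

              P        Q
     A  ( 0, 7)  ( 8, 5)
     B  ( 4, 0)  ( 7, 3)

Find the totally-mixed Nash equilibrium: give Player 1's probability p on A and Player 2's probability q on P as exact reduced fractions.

P1 indiff ⇒ q·0+(1-q)·8 = q·4+(1-q)·7 ⇒ q(-4) = (1-q)(-1) ⇒ q = 1/5
P2 indiff ⇒ p·7+(1-p)·0 = p·5+(1-p)·3 ⇒ p(2) = (1-p)(3) ⇒ p = 3/5

p=3/5, q=1/5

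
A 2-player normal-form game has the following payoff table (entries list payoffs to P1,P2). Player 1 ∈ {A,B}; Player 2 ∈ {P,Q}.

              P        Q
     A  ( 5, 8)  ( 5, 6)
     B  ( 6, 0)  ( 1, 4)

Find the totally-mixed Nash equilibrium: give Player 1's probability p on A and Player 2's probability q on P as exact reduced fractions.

P1 mixes 2/3 on A; P2 mixes 4/5 on P

P1 indiff ⇒ q·5+(1-q)·5 = q·6+(1-q)·1 ⇒ q(-1) = (1-q)(-4) ⇒ q = 4/5
P2 indiff ⇒ p·8+(1-p)·0 = p·6+(1-p)·4 ⇒ p(2) = (1-p)(4) ⇒ p = 2/3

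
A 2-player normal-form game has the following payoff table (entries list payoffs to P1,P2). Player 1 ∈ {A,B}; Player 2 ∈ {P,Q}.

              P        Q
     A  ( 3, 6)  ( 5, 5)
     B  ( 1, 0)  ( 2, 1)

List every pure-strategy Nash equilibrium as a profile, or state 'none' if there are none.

Nash profiles: (A,P)

(A,P): NE
(A,Q): not NE [P2→P gives 6>5]
(B,P): not NE [P1→A gives 3>1; P2→Q gives 1>0]
(B,Q): not NE [P1→A gives 5>2]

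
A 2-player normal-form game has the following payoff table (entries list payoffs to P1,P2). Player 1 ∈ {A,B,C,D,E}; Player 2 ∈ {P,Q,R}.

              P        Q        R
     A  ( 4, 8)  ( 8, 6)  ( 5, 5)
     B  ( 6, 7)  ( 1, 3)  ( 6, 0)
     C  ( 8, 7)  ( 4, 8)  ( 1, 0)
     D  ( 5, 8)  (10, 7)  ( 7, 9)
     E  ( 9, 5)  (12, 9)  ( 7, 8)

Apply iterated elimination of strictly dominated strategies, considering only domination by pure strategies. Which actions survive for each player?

P1 drop A (D beats it: P:5>4 Q:10>8 R:7>5)
P1 drop B (E beats it: P:9>6 Q:12>1 R:7>6)
P1 drop C (E beats it: P:9>8 Q:12>4 R:7>1)
P2 drop P (R beats it: D:9>8 E:8>5)
P1→{D,E} P2→{Q,R}

Survivors P1:{D,E} P2:{Q,R}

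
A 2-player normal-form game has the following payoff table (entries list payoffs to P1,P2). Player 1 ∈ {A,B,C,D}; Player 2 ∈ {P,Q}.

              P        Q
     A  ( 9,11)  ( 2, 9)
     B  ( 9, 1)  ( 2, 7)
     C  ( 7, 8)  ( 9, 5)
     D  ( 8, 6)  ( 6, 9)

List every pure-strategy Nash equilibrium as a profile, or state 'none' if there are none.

(A,P): NE
(A,Q): not NE [P1→C gives 9>2; P2→P gives 11>9]
(B,P): not NE [P2→Q gives 7>1]
(B,Q): not NE [P1→C gives 9>2]
(C,P): not NE [P1→B gives 9>7]
(C,Q): not NE [P2→P gives 8>5]
(D,P): not NE [P1→B gives 9>8; P2→Q gives 9>6]
(D,Q): not NE [P1→C gives 9>6]

PSNE = {(A,P)}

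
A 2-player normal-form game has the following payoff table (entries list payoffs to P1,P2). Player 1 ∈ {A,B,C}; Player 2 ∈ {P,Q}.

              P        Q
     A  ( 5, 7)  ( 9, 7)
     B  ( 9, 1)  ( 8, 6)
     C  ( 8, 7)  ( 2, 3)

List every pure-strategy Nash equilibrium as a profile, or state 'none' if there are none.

(A,P): not NE [P1→B gives 9>5]
(A,Q): NE
(B,P): not NE [P2→Q gives 6>1]
(B,Q): not NE [P1→A gives 9>8]
(C,P): not NE [P1→B gives 9>8]
(C,Q): not NE [P1→A gives 9>2; P2→P gives 7>3]

PSNE = {(A,Q)}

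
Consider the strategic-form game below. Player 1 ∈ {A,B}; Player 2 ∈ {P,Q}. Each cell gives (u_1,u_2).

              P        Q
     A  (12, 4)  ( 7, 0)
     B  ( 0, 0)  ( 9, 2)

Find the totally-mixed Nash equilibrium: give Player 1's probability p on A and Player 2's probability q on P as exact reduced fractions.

P1 indiff ⇒ q·12+(1-q)·7 = q·0+(1-q)·9 ⇒ q(12) = (1-q)(2) ⇒ q = 1/7
P2 indiff ⇒ p·4+(1-p)·0 = p·0+(1-p)·2 ⇒ p(4) = (1-p)(2) ⇒ p = 1/3

p=1/3, q=1/7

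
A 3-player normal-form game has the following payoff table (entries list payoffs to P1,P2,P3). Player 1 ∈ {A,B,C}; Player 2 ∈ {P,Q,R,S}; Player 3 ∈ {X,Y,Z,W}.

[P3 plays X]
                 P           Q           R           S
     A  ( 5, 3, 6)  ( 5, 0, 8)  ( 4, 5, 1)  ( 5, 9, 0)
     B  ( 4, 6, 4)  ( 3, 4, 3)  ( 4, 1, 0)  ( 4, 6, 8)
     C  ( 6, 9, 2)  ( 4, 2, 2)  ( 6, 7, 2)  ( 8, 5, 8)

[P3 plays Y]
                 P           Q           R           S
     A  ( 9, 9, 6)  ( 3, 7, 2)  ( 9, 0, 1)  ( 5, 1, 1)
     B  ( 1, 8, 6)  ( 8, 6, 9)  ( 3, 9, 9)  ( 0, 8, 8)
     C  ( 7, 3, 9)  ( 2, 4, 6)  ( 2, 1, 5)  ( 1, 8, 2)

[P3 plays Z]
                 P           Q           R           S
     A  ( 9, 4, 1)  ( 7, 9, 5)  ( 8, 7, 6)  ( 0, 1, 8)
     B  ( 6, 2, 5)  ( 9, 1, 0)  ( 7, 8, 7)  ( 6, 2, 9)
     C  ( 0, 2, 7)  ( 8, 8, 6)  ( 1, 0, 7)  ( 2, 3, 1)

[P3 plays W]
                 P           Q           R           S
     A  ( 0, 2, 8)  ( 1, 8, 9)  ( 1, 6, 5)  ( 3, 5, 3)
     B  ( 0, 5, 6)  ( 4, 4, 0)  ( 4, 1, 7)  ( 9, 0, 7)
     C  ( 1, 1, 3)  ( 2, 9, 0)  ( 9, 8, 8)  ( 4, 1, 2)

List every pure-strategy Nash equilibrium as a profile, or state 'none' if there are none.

No pure NE.

(A,P,X): not NE [P1→C gives 6>5; P2→S gives 9>3; P3→W gives 8>6]
(A,P,Y): not NE [P3→W gives 8>6]
(A,P,Z): not NE [P2→Q gives 9>4; P3→W gives 8>1]
(A,P,W): not NE [P1→C gives 1>0; P2→Q gives 8>2]
(A,Q,X): not NE [P2→S gives 9>0; P3→W gives 9>8]
(A,Q,Y): not NE [P1→B gives 8>3; P2→P gives 9>7; P3→W gives 9>2]
(A,Q,Z): not NE [P1→B gives 9>7; P3→W gives 9>5]
(A,Q,W): not NE [P1→B gives 4>1]
(A,R,X): not NE [P1→C gives 6>4; P2→S gives 9>5; P3→Z gives 6>1]
(A,R,Y): not NE [P2→P gives 9>0; P3→Z gives 6>1]
(A,R,Z): not NE [P2→Q gives 9>7]
(A,R,W): not NE [P1→C gives 9>1; P2→Q gives 8>6; P3→Z gives 6>5]
(A,S,X): not NE [P1→C gives 8>5; P3→Z gives 8>0]
(A,S,Y): not NE [P2→P gives 9>1; P3→Z gives 8>1]
(A,S,Z): not NE [P1→B gives 6>0; P2→Q gives 9>1]
(A,S,W): not NE [P1→B gives 9>3; P2→Q gives 8>5; P3→Z gives 8>3]
(B,P,X): not NE [P1→C gives 6>4; P3→W gives 6>4]
(B,P,Y): not NE [P1→A gives 9>1; P2→R gives 9>8]
(B,P,Z): not NE [P1→A gives 9>6; P2→R gives 8>2; P3→W gives 6>5]
(B,P,W): not NE [P1→C gives 1>0]
(B,Q,X): not NE [P1→A gives 5>3; P2→S gives 6>4; P3→Y gives 9>3]
(B,Q,Y): not NE [P2→R gives 9>6]
(B,Q,Z): not NE [P2→R gives 8>1; P3→Y gives 9>0]
(B,Q,W): not NE [P2→P gives 5>4; P3→Y gives 9>0]
(B,R,X): not NE [P1→C gives 6>4; P2→S gives 6>1; P3→Y gives 9>0]
(B,R,Y): not NE [P1→A gives 9>3]
(B,R,Z): not NE [P1→A gives 8>7; P3→Y gives 9>7]
(B,R,W): not NE [P1→C gives 9>4; P2→P gives 5>1; P3→Y gives 9>7]
(B,S,X): not NE [P1→C gives 8>4; P3→Z gives 9>8]
(B,S,Y): not NE [P1→A gives 5>0; P2→R gives 9>8; P3→Z gives 9>8]
(B,S,Z): not NE [P2→R gives 8>2]
(B,S,W): not NE [P2→P gives 5>0; P3→Z gives 9>7]
(C,P,X): not NE [P3→Y gives 9>2]
(C,P,Y): not NE [P1→A gives 9>7; P2→S gives 8>3]
(C,P,Z): not NE [P1→A gives 9>0; P2→Q gives 8>2; P3→Y gives 9>7]
(C,P,W): not NE [P2→Q gives 9>1; P3→Y gives 9>3]
(C,Q,X): not NE [P1→A gives 5>4; P2→P gives 9>2; P3→Z gives 6>2]
(C,Q,Y): not NE [P1→B gives 8>2; P2→S gives 8>4]
(C,Q,Z): not NE [P1→B gives 9>8]
(C,Q,W): not NE [P1→B gives 4>2; P3→Z gives 6>0]
(C,R,X): not NE [P2→P gives 9>7; P3→W gives 8>2]
(C,R,Y): not NE [P1→A gives 9>2; P2→S gives 8>1; P3→W gives 8>5]
(C,R,Z): not NE [P1→A gives 8>1; P2→Q gives 8>0; P3→W gives 8>7]
(C,R,W): not NE [P2→Q gives 9>8]
(C,S,X): not NE [P2→P gives 9>5]
(C,S,Y): not NE [P1→A gives 5>1; P3→X gives 8>2]
(C,S,Z): not NE [P1→B gives 6>2; P2→Q gives 8>3; P3→X gives 8>1]
(C,S,W): not NE [P1→B gives 9>4; P2→Q gives 9>1; P3→X gives 8>2]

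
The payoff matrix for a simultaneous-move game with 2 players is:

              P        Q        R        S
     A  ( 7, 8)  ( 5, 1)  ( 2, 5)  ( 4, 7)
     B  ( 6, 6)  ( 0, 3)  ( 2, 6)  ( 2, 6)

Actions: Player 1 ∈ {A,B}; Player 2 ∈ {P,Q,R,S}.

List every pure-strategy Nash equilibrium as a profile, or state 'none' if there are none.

(A,P): NE
(A,Q): not NE [P2→P gives 8>1]
(A,R): not NE [P2→P gives 8>5]
(A,S): not NE [P2→P gives 8>7]
(B,P): not NE [P1→A gives 7>6]
(B,Q): not NE [P1→A gives 5>0; P2→S gives 6>3]
(B,R): NE
(B,S): not NE [P1→A gives 4>2]

Nash profiles: (A,P), (B,R)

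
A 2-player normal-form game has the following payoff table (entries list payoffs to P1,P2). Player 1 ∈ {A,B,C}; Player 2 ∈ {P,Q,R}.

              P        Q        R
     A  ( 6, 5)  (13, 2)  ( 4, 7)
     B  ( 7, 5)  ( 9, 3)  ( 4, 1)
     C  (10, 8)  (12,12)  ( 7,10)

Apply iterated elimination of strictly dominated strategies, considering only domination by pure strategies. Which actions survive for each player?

P1 drop B (C beats it: P:10>7 Q:12>9 R:7>4)
P2 drop P (R beats it: A:7>5 C:10>8)
P1→{A,C} P2→{Q,R}

Remaining: P1:{A,C} P2:{Q,R}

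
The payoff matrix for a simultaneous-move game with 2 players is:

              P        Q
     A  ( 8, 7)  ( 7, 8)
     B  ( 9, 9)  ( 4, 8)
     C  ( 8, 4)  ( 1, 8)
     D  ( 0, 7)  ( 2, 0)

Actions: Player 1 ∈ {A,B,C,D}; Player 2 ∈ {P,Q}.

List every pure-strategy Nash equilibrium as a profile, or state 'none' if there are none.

PSNE = {(A,Q), (B,P)}

(A,P): not NE [P1→B gives 9>8; P2→Q gives 8>7]
(A,Q): NE
(B,P): NE
(B,Q): not NE [P1→A gives 7>4; P2→P gives 9>8]
(C,P): not NE [P1→B gives 9>8; P2→Q gives 8>4]
(C,Q): not NE [P1→A gives 7>1]
(D,P): not NE [P1→B gives 9>0]
(D,Q): not NE [P1→A gives 7>2; P2→P gives 7>0]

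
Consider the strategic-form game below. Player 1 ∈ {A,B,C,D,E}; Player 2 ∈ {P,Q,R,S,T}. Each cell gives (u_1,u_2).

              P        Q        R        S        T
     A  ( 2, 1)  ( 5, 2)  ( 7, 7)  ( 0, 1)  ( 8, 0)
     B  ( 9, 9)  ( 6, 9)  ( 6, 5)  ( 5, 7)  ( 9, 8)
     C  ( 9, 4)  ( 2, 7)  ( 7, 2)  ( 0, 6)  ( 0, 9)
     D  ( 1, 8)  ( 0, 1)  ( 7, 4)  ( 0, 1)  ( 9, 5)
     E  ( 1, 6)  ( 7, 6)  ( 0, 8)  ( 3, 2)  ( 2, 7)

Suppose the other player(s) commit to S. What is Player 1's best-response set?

u_1(A vs S) = 0
u_1(B vs S) = 5
u_1(C vs S) = 0
u_1(D vs S) = 0
u_1(E vs S) = 3
max payoff 5 at {B}

BR_1 = {B}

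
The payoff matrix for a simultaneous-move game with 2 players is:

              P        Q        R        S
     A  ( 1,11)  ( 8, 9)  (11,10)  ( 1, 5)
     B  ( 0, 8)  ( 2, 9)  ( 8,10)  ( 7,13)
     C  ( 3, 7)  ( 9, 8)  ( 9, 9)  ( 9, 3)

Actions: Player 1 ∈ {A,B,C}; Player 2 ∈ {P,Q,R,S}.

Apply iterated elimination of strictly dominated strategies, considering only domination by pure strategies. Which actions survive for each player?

Survivors P1:{A,C} P2:{P,R}

P1 drop B (C beats it: P:3>0 Q:9>2 R:9>8 S:9>7)
P2 drop Q (R beats it: A:10>9 C:9>8)
P2 drop S (P beats it: A:11>5 C:7>3)
P1→{A,C} P2→{P,R}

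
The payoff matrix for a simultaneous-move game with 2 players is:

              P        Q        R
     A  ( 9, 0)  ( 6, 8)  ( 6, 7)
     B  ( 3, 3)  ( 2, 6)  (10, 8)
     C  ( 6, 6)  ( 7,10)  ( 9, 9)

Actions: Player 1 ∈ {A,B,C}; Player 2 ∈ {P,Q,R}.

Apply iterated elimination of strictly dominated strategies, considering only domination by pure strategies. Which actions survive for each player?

P2 drop P (Q beats it: A:8>0 B:6>3 C:10>6)
P1 drop A (C beats it: Q:7>6 R:9>6)
P1→{B,C} P2→{Q,R}

Survivors P1:{B,C} P2:{Q,R}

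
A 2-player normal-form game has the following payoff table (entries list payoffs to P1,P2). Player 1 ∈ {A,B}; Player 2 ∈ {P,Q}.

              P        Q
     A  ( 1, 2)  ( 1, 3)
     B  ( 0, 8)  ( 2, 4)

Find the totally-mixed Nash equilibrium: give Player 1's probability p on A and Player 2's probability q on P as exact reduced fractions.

P1 indiff ⇒ q·1+(1-q)·1 = q·0+(1-q)·2 ⇒ q(1) = (1-q)(1) ⇒ q = 1/2
P2 indiff ⇒ p·2+(1-p)·8 = p·3+(1-p)·4 ⇒ p(-1) = (1-p)(-4) ⇒ p = 4/5

P1 mixes 4/5 on A; P2 mixes 1/2 on P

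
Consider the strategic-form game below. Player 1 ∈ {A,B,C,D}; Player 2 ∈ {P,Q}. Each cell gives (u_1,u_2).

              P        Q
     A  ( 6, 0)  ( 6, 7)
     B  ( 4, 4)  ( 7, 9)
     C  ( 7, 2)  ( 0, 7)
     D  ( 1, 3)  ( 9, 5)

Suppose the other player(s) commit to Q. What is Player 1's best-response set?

u_1(A vs Q) = 6
u_1(B vs Q) = 7
u_1(C vs Q) = 0
u_1(D vs Q) = 9
max payoff 9 at {D}

BR_1 = {D}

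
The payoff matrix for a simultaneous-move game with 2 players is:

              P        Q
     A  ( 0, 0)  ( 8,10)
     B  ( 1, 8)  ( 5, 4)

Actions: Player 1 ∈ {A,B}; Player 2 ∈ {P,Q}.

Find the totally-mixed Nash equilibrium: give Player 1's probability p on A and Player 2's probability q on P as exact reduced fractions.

(p,q) = (2/7, 3/4)

P1 indiff ⇒ q·0+(1-q)·8 = q·1+(1-q)·5 ⇒ q(-1) = (1-q)(-3) ⇒ q = 3/4
P2 indiff ⇒ p·0+(1-p)·8 = p·10+(1-p)·4 ⇒ p(-10) = (1-p)(-4) ⇒ p = 2/7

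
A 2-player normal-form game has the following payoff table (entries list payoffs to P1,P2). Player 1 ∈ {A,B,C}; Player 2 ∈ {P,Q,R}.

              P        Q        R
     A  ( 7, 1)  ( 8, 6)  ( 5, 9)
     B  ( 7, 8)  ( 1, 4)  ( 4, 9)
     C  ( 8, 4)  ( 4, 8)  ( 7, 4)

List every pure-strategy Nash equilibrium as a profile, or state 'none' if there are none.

(A,P): not NE [P1→C gives 8>7; P2→R gives 9>1]
(A,Q): not NE [P2→R gives 9>6]
(A,R): not NE [P1→C gives 7>5]
(B,P): not NE [P1→C gives 8>7; P2→R gives 9>8]
(B,Q): not NE [P1→A gives 8>1; P2→R gives 9>4]
(B,R): not NE [P1→C gives 7>4]
(C,P): not NE [P2→Q gives 8>4]
(C,Q): not NE [P1→A gives 8>4]
(C,R): not NE [P2→Q gives 8>4]

Equilibria: none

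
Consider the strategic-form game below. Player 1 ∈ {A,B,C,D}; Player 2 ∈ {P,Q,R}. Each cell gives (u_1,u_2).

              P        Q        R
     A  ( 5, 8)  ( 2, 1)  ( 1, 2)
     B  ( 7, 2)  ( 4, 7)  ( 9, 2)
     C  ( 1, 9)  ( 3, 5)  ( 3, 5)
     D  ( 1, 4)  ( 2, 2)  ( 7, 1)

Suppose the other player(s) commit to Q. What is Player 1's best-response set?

u_1(A vs Q) = 2
u_1(B vs Q) = 4
u_1(C vs Q) = 3
u_1(D vs Q) = 2
max payoff 4 at {B}

P1 best: {B}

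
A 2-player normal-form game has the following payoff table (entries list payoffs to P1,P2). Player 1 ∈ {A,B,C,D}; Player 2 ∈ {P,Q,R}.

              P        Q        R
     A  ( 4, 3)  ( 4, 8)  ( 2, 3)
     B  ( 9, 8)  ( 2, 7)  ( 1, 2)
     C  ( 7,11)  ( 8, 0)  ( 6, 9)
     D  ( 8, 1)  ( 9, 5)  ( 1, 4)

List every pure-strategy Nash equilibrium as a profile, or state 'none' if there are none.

(A,P): not NE [P1→B gives 9>4; P2→Q gives 8>3]
(A,Q): not NE [P1→D gives 9>4]
(A,R): not NE [P1→C gives 6>2; P2→Q gives 8>3]
(B,P): NE
(B,Q): not NE [P1→D gives 9>2; P2→P gives 8>7]
(B,R): not NE [P1→C gives 6>1; P2→P gives 8>2]
(C,P): not NE [P1→B gives 9>7]
(C,Q): not NE [P1→D gives 9>8; P2→P gives 11>0]
(C,R): not NE [P2→P gives 11>9]
(D,P): not NE [P1→B gives 9>8; P2→Q gives 5>1]
(D,Q): NE
(D,R): not NE [P1→C gives 6>1; P2→Q gives 5>4]

PSNE = {(B,P), (D,Q)}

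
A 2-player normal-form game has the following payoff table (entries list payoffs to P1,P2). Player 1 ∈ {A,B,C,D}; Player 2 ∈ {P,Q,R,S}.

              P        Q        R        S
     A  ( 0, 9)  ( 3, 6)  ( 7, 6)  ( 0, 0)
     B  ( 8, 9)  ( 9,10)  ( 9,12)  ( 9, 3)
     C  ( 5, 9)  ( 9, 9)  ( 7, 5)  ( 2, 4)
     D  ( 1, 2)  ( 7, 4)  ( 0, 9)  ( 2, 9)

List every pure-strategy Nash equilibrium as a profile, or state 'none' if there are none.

(A,P): not NE [P1→B gives 8>0]
(A,Q): not NE [P1→C gives 9>3; P2→P gives 9>6]
(A,R): not NE [P1→B gives 9>7; P2→P gives 9>6]
(A,S): not NE [P1→B gives 9>0; P2→P gives 9>0]
(B,P): not NE [P2→R gives 12>9]
(B,Q): not NE [P2→R gives 12>10]
(B,R): NE
(B,S): not NE [P2→R gives 12>3]
(C,P): not NE [P1→B gives 8>5]
(C,Q): NE
(C,R): not NE [P1→B gives 9>7; P2→Q gives 9>5]
(C,S): not NE [P1→B gives 9>2; P2→Q gives 9>4]
(D,P): not NE [P1→B gives 8>1; P2→S gives 9>2]
(D,Q): not NE [P1→C gives 9>7; P2→S gives 9>4]
(D,R): not NE [P1→B gives 9>0]
(D,S): not NE [P1→B gives 9>2]

PSNE = {(B,R), (C,Q)}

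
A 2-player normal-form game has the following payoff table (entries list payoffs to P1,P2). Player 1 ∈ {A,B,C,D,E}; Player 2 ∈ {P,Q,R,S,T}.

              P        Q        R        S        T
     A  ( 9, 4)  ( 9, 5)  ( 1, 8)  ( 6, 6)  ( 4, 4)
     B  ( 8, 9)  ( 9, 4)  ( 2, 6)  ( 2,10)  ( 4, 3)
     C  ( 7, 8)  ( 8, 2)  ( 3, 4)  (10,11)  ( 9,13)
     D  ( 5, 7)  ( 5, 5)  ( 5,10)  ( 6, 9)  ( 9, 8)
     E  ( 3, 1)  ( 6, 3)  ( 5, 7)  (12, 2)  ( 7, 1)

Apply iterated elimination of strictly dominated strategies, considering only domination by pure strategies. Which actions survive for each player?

P2 drop P (S beats it: A:6>4 B:10>9 C:11>8 D:9>7 E:2>1)
P2 drop Q (R beats it: A:8>5 B:6>4 C:4>2 D:10>5 E:7>3)
P1 drop A (C beats it: R:3>1 S:10>6 T:9>4)
P1 drop B (C beats it: R:3>2 S:10>2 T:9>4)
P1→{C,D,E} P2→{R,S,T}

Remaining: P1:{C,D,E} P2:{R,S,T}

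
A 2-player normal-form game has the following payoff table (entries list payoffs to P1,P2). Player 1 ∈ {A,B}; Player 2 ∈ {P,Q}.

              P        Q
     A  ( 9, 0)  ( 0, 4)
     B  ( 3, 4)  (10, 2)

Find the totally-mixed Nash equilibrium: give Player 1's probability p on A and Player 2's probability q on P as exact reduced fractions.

P1 indiff ⇒ q·9+(1-q)·0 = q·3+(1-q)·10 ⇒ q(6) = (1-q)(10) ⇒ q = 5/8
P2 indiff ⇒ p·0+(1-p)·4 = p·4+(1-p)·2 ⇒ p(-4) = (1-p)(-2) ⇒ p = 1/3

P1 mixes 1/3 on A; P2 mixes 5/8 on P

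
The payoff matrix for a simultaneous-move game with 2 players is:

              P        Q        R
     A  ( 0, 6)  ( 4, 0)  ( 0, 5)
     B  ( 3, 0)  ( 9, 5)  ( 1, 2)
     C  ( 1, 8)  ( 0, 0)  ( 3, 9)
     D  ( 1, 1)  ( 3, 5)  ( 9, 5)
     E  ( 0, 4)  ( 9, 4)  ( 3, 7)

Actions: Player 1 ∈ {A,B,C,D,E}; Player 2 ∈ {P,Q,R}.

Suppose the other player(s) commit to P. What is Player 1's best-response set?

argmax u_1 = {B}

u_1(A vs P) = 0
u_1(B vs P) = 3
u_1(C vs P) = 1
u_1(D vs P) = 1
u_1(E vs P) = 0
max payoff 3 at {B}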